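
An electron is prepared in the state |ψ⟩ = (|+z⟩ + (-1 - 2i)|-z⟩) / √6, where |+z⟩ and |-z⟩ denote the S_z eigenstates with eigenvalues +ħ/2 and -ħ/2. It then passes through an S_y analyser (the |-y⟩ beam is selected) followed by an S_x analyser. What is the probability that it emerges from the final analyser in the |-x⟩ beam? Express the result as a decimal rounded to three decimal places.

0.417

First analyser (S_y): P(|-y⟩) = |⟨-y|ψ⟩|² = 10/12.
After stage 1 the state is |-y⟩; P(|-x⟩) = |⟨-x|-y⟩|² = 1/2.
Joint probability = 10/12 × 1/2 = 0.417.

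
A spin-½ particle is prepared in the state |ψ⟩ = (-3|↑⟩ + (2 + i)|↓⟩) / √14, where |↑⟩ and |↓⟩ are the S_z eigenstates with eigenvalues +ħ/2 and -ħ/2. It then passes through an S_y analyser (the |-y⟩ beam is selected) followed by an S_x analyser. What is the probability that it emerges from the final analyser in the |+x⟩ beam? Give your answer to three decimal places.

First analyser (S_y): P(|-y⟩) = |⟨-y|ψ⟩|² = 20/28.
After stage 1 the state is |-y⟩; P(|+x⟩) = |⟨+x|-y⟩|² = 1/2.
Joint probability = 20/28 × 1/2 = 0.357.

0.357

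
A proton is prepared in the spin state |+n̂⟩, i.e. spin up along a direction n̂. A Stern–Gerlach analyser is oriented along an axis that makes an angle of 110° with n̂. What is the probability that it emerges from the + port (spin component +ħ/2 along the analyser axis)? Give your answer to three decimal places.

For spin-½, the probability of finding spin-up along an axis at angle θ to the initial spin direction is cos²(θ/2); spin-down is sin²(θ/2).
θ = 110°, so P = cos²(55°) ≈ 0.329.

0.329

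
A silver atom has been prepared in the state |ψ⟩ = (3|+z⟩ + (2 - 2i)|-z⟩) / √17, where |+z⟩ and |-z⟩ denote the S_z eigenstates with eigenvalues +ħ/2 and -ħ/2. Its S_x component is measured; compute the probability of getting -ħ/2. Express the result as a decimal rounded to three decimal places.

0.147

|-x⟩ = (|+z⟩ - |-z⟩)/√2, so ⟨-x|ψ⟩ = (1 + 2i) / (√2·√17).
P = |1 + 2i|² / 34 = 5/34.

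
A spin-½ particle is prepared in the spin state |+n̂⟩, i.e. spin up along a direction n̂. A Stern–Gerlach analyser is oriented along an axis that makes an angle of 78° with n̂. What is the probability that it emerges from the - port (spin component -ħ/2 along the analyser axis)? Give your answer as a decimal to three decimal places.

For spin-½, the probability of finding spin-up along an axis at angle θ to the initial spin direction is cos²(θ/2); spin-down is sin²(θ/2).
θ = 78°, so P = sin²(39°) ≈ 0.396.

0.396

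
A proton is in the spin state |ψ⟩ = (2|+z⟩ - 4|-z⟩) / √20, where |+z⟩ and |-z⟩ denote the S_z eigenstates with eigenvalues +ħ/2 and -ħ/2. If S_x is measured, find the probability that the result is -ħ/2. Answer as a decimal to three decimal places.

|-x⟩ = (|+z⟩ - |-z⟩)/√2, so ⟨-x|ψ⟩ = (6) / (√2·√20).
P = |6|² / 40 = 36/40.

0.900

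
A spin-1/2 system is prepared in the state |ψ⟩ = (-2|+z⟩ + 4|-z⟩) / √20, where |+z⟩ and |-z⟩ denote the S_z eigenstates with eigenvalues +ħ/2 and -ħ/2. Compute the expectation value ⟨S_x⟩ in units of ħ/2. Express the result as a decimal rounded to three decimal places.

⟨σ_x⟩ = 2 Re(a* b)/(|a|²+|b|²) with a = -2, b = 4.
a* b = -8, so ⟨σ_x⟩ = -16/20.
⟨S_x⟩ = (ħ/2)·⟨σ_x⟩.

-0.800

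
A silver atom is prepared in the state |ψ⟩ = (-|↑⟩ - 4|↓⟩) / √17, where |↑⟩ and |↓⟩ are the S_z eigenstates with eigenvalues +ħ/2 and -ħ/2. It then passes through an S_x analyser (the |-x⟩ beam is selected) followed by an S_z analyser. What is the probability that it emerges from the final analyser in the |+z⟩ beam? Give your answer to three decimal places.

First analyser (S_x): P(|-x⟩) = |⟨-x|ψ⟩|² = 9/34.
After stage 1 the state is |-x⟩; P(|+z⟩) = |⟨+z|-x⟩|² = 1/2.
Joint probability = 9/34 × 1/2 = 0.132.

0.132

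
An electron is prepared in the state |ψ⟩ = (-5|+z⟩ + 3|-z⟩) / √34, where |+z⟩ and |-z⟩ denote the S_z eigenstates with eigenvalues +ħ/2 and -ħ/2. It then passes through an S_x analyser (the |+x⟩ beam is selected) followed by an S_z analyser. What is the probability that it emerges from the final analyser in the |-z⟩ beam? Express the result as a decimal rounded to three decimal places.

0.029

First analyser (S_x): P(|+x⟩) = |⟨+x|ψ⟩|² = 4/68.
After stage 1 the state is |+x⟩; P(|-z⟩) = |⟨-z|+x⟩|² = 1/2.
Joint probability = 4/68 × 1/2 = 0.029.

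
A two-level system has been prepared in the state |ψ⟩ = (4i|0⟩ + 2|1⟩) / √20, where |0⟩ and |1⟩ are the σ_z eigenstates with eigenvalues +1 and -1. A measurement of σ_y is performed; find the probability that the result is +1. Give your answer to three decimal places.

0.100

|+y⟩ = (|0⟩ + i|1⟩)/√2, so ⟨+y|ψ⟩ = (2i) / (√2·√20).
P = |2i|² / 40 = 4/40.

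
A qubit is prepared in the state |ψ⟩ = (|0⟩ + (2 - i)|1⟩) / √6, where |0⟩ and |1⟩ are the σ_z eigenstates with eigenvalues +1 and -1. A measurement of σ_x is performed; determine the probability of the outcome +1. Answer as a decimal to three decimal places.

|+x⟩ = (|0⟩ + |1⟩)/√2, so ⟨+x|ψ⟩ = (3 - i) / (√2·√6).
P = |3 - i|² / 12 = 10/12.

0.833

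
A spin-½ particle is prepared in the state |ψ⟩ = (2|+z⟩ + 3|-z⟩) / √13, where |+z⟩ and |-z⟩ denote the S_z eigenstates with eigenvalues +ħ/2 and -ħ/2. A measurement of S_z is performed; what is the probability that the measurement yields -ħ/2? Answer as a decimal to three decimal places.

The -ħ/2 outcome corresponds to |-z⟩. Its amplitude in |ψ⟩ is 3/√13.
P = |3|² / 13 = 9/13.

0.692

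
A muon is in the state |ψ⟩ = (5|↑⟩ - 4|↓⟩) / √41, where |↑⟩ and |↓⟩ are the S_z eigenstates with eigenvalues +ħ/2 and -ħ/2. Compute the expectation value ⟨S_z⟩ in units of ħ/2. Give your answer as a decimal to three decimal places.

0.220

⟨σ_z⟩ = |a|² - |b|² divided by |a|²+|b|², with a, b the |↑⟩, |↓⟩ amplitudes.
= (25 - 16)/41 = 9/41.
⟨S_z⟩ = (ħ/2)·⟨σ_z⟩.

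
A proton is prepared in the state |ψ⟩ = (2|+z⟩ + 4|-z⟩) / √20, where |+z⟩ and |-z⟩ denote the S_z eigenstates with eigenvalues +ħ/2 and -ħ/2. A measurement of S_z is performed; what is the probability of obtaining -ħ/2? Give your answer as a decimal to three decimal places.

The -ħ/2 outcome corresponds to |-z⟩. Its amplitude in |ψ⟩ is 4/√20.
P = |4|² / 20 = 16/20.

0.800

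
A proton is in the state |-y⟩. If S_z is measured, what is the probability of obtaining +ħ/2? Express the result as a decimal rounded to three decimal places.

0.500

In the S_z basis, |-y⟩ = (|+z⟩ - i|-z⟩)/√2 and |+z⟩ = |+z⟩.
|⟨+z|-y⟩|² = 1/2.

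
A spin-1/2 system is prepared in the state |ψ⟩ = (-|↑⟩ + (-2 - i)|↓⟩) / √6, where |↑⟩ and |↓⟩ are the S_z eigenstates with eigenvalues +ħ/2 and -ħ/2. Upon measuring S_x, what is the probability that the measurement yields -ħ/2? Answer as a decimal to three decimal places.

0.167

|-x⟩ = (|↑⟩ - |↓⟩)/√2, so ⟨-x|ψ⟩ = (1 + i) / (√2·√6).
P = |1 + i|² / 12 = 2/12.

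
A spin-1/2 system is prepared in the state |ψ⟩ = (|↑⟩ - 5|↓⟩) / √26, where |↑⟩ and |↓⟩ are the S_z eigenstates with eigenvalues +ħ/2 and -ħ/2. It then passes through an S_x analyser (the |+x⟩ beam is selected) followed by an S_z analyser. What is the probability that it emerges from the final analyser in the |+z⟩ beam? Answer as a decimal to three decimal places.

First analyser (S_x): P(|+x⟩) = |⟨+x|ψ⟩|² = 16/52.
After stage 1 the state is |+x⟩; P(|+z⟩) = |⟨+z|+x⟩|² = 1/2.
Joint probability = 16/52 × 1/2 = 0.154.

0.154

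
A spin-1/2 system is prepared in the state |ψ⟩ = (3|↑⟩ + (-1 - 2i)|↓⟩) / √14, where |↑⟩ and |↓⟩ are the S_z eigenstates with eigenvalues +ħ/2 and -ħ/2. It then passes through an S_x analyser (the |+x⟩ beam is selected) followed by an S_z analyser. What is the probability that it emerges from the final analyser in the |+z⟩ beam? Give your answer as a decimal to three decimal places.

First analyser (S_x): P(|+x⟩) = |⟨+x|ψ⟩|² = 8/28.
After stage 1 the state is |+x⟩; P(|+z⟩) = |⟨+z|+x⟩|² = 1/2.
Joint probability = 8/28 × 1/2 = 0.143.

0.143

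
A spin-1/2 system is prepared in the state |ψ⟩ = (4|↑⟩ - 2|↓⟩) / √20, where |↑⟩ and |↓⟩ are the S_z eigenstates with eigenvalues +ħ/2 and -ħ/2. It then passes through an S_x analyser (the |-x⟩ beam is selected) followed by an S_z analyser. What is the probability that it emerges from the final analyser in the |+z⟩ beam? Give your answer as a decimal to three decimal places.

0.450

First analyser (S_x): P(|-x⟩) = |⟨-x|ψ⟩|² = 36/40.
After stage 1 the state is |-x⟩; P(|+z⟩) = |⟨+z|-x⟩|² = 1/2.
Joint probability = 36/40 × 1/2 = 0.450.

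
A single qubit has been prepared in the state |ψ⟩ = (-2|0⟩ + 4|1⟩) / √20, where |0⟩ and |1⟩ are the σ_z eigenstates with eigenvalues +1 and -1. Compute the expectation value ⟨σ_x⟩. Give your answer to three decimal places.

-0.800

⟨σ_x⟩ = 2 Re(a* b)/(|a|²+|b|²) with a = -2, b = 4.
a* b = -8, so ⟨σ_x⟩ = -16/20.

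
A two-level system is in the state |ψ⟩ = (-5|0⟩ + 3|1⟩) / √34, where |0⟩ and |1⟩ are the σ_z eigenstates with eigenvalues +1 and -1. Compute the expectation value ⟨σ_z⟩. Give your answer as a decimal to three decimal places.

0.471

⟨σ_z⟩ = |a|² - |b|² divided by |a|²+|b|², with a, b the |0⟩, |1⟩ amplitudes.
= (25 - 9)/34 = 16/34.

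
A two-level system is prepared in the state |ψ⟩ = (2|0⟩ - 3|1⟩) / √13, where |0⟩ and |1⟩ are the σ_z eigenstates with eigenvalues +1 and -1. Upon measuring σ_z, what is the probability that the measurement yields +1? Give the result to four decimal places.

0.3077

The +1 outcome corresponds to |0⟩. Its amplitude in |ψ⟩ is 2/√13.
P = |2|² / 13 = 4/13.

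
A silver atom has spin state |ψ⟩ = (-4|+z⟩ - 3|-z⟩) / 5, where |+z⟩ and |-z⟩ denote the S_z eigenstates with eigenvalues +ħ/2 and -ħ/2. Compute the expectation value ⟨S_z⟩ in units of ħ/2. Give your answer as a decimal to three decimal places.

⟨σ_z⟩ = |a|² - |b|² divided by |a|²+|b|², with a, b the |+z⟩, |-z⟩ amplitudes.
= (16 - 9)/25 = 7/25.
⟨S_z⟩ = (ħ/2)·⟨σ_z⟩.

0.280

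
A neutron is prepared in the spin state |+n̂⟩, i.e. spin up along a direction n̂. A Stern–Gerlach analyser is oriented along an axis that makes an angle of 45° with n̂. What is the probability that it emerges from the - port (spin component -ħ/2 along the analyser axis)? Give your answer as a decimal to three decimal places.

0.146

For spin-½, the probability of finding spin-up along an axis at angle θ to the initial spin direction is cos²(θ/2); spin-down is sin²(θ/2).
θ = 45°, so P = sin²(22.5°) ≈ 0.146.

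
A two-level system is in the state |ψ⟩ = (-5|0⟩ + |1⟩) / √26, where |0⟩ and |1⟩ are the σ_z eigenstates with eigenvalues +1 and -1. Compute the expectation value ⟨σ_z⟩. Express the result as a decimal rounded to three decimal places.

0.923

⟨σ_z⟩ = |a|² - |b|² divided by |a|²+|b|², with a, b the |0⟩, |1⟩ amplitudes.
= (25 - 1)/26 = 24/26.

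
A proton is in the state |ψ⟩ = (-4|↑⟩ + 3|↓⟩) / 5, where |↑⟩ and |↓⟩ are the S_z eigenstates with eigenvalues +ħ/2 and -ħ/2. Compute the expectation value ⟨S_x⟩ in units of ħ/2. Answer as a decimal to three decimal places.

⟨σ_x⟩ = 2 Re(a* b)/(|a|²+|b|²) with a = -4, b = 3.
a* b = -12, so ⟨σ_x⟩ = -24/25.
⟨S_x⟩ = (ħ/2)·⟨σ_x⟩.

-0.960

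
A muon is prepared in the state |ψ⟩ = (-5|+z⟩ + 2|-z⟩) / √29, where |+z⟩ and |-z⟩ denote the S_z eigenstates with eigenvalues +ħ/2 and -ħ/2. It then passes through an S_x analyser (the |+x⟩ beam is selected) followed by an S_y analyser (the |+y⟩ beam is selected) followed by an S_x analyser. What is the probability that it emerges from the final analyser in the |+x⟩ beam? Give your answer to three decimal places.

0.039

First analyser (S_x): P(|+x⟩) = |⟨+x|ψ⟩|² = 9/58.
After stage 1 the state is |+x⟩; P(|+y⟩) = |⟨+y|+x⟩|² = 1/2.
After stage 2 the state is |+y⟩; P(|+x⟩) = |⟨+x|+y⟩|² = 1/2.
Joint probability = 9/58 × 1/2 × 1/2 = 0.039.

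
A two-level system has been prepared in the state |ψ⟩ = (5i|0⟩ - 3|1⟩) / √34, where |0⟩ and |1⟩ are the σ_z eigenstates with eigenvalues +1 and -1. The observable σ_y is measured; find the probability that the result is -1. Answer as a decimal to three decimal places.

|-y⟩ = (|0⟩ - i|1⟩)/√2, so ⟨-y|ψ⟩ = (2i) / (√2·√34).
P = |2i|² / 68 = 4/68.

0.059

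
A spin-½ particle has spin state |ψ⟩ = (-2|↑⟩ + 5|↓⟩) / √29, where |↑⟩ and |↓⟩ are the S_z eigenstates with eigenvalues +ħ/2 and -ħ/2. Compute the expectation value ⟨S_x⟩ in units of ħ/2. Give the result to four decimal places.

⟨σ_x⟩ = 2 Re(a* b)/(|a|²+|b|²) with a = -2, b = 5.
a* b = -10, so ⟨σ_x⟩ = -20/29.
⟨S_x⟩ = (ħ/2)·⟨σ_x⟩.

-0.6897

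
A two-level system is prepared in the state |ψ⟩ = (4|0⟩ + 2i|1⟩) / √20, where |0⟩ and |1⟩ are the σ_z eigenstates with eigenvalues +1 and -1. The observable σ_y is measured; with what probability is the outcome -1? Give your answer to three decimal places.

0.100

|-y⟩ = (|0⟩ - i|1⟩)/√2, so ⟨-y|ψ⟩ = (2) / (√2·√20).
P = |2|² / 40 = 4/40.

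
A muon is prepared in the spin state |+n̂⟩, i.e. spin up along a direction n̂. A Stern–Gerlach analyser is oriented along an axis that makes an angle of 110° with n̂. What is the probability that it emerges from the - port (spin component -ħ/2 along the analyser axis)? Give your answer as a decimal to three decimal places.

For spin-½, the probability of finding spin-up along an axis at angle θ to the initial spin direction is cos²(θ/2); spin-down is sin²(θ/2).
θ = 110°, so P = sin²(55°) ≈ 0.671.

0.671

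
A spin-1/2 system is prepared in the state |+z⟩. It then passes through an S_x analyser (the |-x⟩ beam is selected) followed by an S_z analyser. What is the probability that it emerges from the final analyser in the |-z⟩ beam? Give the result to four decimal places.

First analyser (S_x): from |+z⟩, P(|-x⟩) = 1/2.
After stage 1 the state is |-x⟩; P(|-z⟩) = |⟨-z|-x⟩|² = 1/2.
Joint probability = 1/2 × 1/2 = 0.2500.

0.2500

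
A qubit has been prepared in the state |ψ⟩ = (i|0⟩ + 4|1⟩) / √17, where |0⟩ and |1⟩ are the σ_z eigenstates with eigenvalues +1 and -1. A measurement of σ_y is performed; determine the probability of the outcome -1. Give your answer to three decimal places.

|-y⟩ = (|0⟩ - i|1⟩)/√2, so ⟨-y|ψ⟩ = (5i) / (√2·√17).
P = |5i|² / 34 = 25/34.

0.735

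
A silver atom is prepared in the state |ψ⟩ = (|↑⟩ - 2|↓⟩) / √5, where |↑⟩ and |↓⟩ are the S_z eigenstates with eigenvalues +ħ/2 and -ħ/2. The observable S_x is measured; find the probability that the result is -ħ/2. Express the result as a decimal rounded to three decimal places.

0.900

|-x⟩ = (|↑⟩ - |↓⟩)/√2, so ⟨-x|ψ⟩ = (3) / (√2·√5).
P = |3|² / 10 = 9/10.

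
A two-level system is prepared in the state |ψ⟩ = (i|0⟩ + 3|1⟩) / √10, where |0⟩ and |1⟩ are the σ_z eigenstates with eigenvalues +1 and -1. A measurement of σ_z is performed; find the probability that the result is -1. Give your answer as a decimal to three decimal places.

The -1 outcome corresponds to |1⟩. Its amplitude in |ψ⟩ is 3/√10.
P = |3|² / 10 = 9/10.

0.900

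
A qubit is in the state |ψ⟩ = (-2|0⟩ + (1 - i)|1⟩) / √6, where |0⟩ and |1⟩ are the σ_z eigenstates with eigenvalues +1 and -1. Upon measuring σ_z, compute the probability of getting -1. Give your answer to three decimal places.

The -1 outcome corresponds to |1⟩. Its amplitude in |ψ⟩ is (1 - i)/√6.
P = |1 - i|² / 6 = 2/6.

0.333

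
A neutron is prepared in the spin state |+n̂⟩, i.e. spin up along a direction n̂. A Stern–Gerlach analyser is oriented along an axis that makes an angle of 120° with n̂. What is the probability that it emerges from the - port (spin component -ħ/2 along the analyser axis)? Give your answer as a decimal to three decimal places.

0.750

For spin-½, the probability of finding spin-up along an axis at angle θ to the initial spin direction is cos²(θ/2); spin-down is sin²(θ/2).
θ = 120°, so P = sin²(60°) ≈ 0.750.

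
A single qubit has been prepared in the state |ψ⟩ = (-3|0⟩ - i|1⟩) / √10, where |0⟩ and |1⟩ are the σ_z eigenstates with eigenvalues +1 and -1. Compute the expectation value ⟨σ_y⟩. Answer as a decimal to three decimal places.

0.600

⟨σ_y⟩ = 2 Im(a* b)/(|a|²+|b|²) with a = -3, b = -i.
a* b = 3i, so ⟨σ_y⟩ = 6/10.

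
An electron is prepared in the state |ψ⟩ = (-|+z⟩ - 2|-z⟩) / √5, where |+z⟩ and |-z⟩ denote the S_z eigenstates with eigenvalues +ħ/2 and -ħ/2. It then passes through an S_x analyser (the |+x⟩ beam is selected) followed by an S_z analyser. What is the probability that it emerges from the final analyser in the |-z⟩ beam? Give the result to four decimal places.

0.4500

First analyser (S_x): P(|+x⟩) = |⟨+x|ψ⟩|² = 9/10.
After stage 1 the state is |+x⟩; P(|-z⟩) = |⟨-z|+x⟩|² = 1/2.
Joint probability = 9/10 × 1/2 = 0.4500.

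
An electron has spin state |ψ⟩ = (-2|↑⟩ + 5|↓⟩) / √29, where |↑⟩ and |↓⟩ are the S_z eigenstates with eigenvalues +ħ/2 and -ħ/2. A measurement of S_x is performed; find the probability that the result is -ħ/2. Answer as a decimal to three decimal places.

0.845

|-x⟩ = (|↑⟩ - |↓⟩)/√2, so ⟨-x|ψ⟩ = (-7) / (√2·√29).
P = |-7|² / 58 = 49/58.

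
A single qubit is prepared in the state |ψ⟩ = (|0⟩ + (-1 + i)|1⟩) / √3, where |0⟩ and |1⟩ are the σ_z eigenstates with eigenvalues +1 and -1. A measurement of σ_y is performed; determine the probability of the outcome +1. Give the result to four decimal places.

0.8333

|+y⟩ = (|0⟩ + i|1⟩)/√2, so ⟨+y|ψ⟩ = (2 + i) / (√2·√3).
P = |2 + i|² / 6 = 5/6.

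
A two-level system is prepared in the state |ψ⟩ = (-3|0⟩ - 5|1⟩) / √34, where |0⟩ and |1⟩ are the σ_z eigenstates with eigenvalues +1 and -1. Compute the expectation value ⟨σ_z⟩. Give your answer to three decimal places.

⟨σ_z⟩ = |a|² - |b|² divided by |a|²+|b|², with a, b the |0⟩, |1⟩ amplitudes.
= (9 - 25)/34 = -16/34.

-0.471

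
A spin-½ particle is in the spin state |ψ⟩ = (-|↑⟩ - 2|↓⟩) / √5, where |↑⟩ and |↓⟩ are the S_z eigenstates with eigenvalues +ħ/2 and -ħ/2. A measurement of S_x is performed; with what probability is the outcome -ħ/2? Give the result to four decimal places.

|-x⟩ = (|↑⟩ - |↓⟩)/√2, so ⟨-x|ψ⟩ = (1) / (√2·√5).
P = |1|² / 10 = 1/10.

0.1000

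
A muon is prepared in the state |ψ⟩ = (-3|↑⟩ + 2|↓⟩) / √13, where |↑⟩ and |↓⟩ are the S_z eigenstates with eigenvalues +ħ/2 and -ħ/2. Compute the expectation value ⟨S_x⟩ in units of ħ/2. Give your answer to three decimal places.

⟨σ_x⟩ = 2 Re(a* b)/(|a|²+|b|²) with a = -3, b = 2.
a* b = -6, so ⟨σ_x⟩ = -12/13.
⟨S_x⟩ = (ħ/2)·⟨σ_x⟩.

-0.923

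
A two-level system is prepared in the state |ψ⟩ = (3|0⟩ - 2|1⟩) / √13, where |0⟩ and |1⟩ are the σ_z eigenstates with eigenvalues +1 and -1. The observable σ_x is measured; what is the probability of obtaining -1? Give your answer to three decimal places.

0.962

|-x⟩ = (|0⟩ - |1⟩)/√2, so ⟨-x|ψ⟩ = (5) / (√2·√13).
P = |5|² / 26 = 25/26.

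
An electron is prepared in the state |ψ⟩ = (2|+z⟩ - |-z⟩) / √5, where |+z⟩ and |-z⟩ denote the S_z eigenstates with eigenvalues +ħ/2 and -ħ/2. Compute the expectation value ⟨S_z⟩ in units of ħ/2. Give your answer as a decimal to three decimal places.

0.600

⟨σ_z⟩ = |a|² - |b|² divided by |a|²+|b|², with a, b the |+z⟩, |-z⟩ amplitudes.
= (4 - 1)/5 = 3/5.
⟨S_z⟩ = (ħ/2)·⟨σ_z⟩.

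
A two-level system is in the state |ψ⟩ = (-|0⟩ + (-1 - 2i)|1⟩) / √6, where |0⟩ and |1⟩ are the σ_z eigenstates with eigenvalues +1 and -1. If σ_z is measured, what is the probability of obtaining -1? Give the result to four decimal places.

0.8333

The -1 outcome corresponds to |1⟩. Its amplitude in |ψ⟩ is (-1 - 2i)/√6.
P = |-1 - 2i|² / 6 = 5/6.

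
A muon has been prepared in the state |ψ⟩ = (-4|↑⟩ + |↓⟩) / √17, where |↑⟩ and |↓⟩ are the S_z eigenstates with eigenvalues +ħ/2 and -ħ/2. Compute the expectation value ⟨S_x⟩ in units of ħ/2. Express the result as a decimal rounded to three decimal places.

-0.471

⟨σ_x⟩ = 2 Re(a* b)/(|a|²+|b|²) with a = -4, b = 1.
a* b = -4, so ⟨σ_x⟩ = -8/17.
⟨S_x⟩ = (ħ/2)·⟨σ_x⟩.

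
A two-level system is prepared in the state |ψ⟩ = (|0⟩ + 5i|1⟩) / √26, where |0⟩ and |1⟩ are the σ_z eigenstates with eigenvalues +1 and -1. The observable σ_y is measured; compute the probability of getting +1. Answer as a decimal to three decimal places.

|+y⟩ = (|0⟩ + i|1⟩)/√2, so ⟨+y|ψ⟩ = (6) / (√2·√26).
P = |6|² / 52 = 36/52.

0.692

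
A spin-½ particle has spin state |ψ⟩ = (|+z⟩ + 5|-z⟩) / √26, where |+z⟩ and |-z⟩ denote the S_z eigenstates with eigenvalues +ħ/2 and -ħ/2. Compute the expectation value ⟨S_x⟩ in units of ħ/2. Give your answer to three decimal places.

⟨σ_x⟩ = 2 Re(a* b)/(|a|²+|b|²) with a = 1, b = 5.
a* b = 5, so ⟨σ_x⟩ = 10/26.
⟨S_x⟩ = (ħ/2)·⟨σ_x⟩.

0.385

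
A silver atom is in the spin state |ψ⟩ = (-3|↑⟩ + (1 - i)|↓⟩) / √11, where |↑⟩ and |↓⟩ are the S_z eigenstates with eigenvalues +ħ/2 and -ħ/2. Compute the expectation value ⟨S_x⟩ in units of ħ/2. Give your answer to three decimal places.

⟨σ_x⟩ = 2 Re(a* b)/(|a|²+|b|²) with a = -3, b = (1 - i).
a* b = (-3 + 3i), so ⟨σ_x⟩ = -6/11.
⟨S_x⟩ = (ħ/2)·⟨σ_x⟩.

-0.545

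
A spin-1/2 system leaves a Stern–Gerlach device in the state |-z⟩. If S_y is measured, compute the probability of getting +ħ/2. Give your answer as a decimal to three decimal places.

0.500

In the S_z basis, |-z⟩ = |↓⟩ and |+y⟩ = (|↑⟩ + i|↓⟩)/√2.
|⟨+y|-z⟩|² = 1/2.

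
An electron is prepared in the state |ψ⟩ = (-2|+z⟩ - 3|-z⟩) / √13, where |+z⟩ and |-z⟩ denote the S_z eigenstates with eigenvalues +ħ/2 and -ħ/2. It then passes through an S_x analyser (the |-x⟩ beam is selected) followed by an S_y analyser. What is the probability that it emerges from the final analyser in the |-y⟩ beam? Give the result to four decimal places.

0.0192

First analyser (S_x): P(|-x⟩) = |⟨-x|ψ⟩|² = 1/26.
After stage 1 the state is |-x⟩; P(|-y⟩) = |⟨-y|-x⟩|² = 1/2.
Joint probability = 1/26 × 1/2 = 0.0192.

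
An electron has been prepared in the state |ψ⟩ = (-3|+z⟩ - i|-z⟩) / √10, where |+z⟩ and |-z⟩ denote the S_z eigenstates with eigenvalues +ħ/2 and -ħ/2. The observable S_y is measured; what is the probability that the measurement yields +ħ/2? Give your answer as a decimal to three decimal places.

0.800

|+y⟩ = (|+z⟩ + i|-z⟩)/√2, so ⟨+y|ψ⟩ = (-4) / (√2·√10).
P = |-4|² / 20 = 16/20.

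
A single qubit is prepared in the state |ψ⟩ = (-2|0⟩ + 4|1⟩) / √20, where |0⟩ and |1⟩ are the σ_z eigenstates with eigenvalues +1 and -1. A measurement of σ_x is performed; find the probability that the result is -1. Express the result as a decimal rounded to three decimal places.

0.900

|-x⟩ = (|0⟩ - |1⟩)/√2, so ⟨-x|ψ⟩ = (-6) / (√2·√20).
P = |-6|² / 40 = 36/40.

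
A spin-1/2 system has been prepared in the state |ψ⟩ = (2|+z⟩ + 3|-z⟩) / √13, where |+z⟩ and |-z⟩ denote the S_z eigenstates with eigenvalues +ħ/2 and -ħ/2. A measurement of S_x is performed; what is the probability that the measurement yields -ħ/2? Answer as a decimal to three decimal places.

0.038

|-x⟩ = (|+z⟩ - |-z⟩)/√2, so ⟨-x|ψ⟩ = (-1) / (√2·√13).
P = |-1|² / 26 = 1/26.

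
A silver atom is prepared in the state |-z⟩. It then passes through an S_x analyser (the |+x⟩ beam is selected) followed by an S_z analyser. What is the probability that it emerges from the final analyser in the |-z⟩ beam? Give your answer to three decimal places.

First analyser (S_x): from |-z⟩, P(|+x⟩) = 1/2.
After stage 1 the state is |+x⟩; P(|-z⟩) = |⟨-z|+x⟩|² = 1/2.
Joint probability = 1/2 × 1/2 = 0.250.

0.250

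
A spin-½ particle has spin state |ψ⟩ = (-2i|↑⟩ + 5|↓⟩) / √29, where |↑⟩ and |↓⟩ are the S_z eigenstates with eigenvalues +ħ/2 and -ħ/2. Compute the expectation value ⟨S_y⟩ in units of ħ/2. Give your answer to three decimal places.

0.690

⟨σ_y⟩ = 2 Im(a* b)/(|a|²+|b|²) with a = -2i, b = 5.
a* b = 10i, so ⟨σ_y⟩ = 20/29.
⟨S_y⟩ = (ħ/2)·⟨σ_y⟩.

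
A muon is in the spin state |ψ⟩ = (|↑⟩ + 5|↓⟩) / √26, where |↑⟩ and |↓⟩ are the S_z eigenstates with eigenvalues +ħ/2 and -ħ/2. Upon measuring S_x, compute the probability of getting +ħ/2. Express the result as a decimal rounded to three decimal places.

0.692

|+x⟩ = (|↑⟩ + |↓⟩)/√2, so ⟨+x|ψ⟩ = (6) / (√2·√26).
P = |6|² / 52 = 36/52.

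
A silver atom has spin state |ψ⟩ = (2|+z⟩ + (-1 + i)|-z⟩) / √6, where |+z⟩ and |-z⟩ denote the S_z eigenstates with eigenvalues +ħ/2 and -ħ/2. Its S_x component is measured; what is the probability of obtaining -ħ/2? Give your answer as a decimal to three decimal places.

0.833

|-x⟩ = (|+z⟩ - |-z⟩)/√2, so ⟨-x|ψ⟩ = (3 - i) / (√2·√6).
P = |3 - i|² / 12 = 10/12.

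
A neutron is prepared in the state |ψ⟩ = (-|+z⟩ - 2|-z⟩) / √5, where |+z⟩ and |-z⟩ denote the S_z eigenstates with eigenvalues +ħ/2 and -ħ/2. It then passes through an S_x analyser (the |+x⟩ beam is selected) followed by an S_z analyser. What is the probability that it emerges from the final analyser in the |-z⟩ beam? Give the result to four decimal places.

First analyser (S_x): P(|+x⟩) = |⟨+x|ψ⟩|² = 9/10.
After stage 1 the state is |+x⟩; P(|-z⟩) = |⟨-z|+x⟩|² = 1/2.
Joint probability = 9/10 × 1/2 = 0.4500.

0.4500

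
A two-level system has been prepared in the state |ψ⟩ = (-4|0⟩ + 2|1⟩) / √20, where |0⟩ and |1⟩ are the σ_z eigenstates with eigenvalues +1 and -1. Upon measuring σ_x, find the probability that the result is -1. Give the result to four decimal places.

0.9000

|-x⟩ = (|0⟩ - |1⟩)/√2, so ⟨-x|ψ⟩ = (-6) / (√2·√20).
P = |-6|² / 40 = 36/40.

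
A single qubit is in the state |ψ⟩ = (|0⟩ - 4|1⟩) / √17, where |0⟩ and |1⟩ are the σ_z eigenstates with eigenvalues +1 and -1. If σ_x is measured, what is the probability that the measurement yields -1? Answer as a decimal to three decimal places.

|-x⟩ = (|0⟩ - |1⟩)/√2, so ⟨-x|ψ⟩ = (5) / (√2·√17).
P = |5|² / 34 = 25/34.

0.735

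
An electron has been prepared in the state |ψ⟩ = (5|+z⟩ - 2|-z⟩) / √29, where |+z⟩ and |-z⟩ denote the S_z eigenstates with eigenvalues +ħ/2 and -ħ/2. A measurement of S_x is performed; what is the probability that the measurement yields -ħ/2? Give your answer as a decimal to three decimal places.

0.845

|-x⟩ = (|+z⟩ - |-z⟩)/√2, so ⟨-x|ψ⟩ = (7) / (√2·√29).
P = |7|² / 58 = 49/58.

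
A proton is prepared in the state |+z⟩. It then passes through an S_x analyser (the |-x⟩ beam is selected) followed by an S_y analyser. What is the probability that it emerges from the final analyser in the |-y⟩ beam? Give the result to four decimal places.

First analyser (S_x): from |+z⟩, P(|-x⟩) = 1/2.
After stage 1 the state is |-x⟩; P(|-y⟩) = |⟨-y|-x⟩|² = 1/2.
Joint probability = 1/2 × 1/2 = 0.2500.

0.2500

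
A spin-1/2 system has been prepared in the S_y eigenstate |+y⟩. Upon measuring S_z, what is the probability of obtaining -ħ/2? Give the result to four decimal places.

In the S_z basis, |+y⟩ = (|+z⟩ + i|-z⟩)/√2 and |-z⟩ = |-z⟩.
|⟨-z|+y⟩|² = 1/2.

0.5000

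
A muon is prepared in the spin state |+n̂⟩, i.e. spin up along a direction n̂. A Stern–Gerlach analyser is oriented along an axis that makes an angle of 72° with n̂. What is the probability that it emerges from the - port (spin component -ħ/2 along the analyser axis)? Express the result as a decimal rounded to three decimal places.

For spin-½, the probability of finding spin-up along an axis at angle θ to the initial spin direction is cos²(θ/2); spin-down is sin²(θ/2).
θ = 72°, so P = sin²(36°) ≈ 0.345.

0.345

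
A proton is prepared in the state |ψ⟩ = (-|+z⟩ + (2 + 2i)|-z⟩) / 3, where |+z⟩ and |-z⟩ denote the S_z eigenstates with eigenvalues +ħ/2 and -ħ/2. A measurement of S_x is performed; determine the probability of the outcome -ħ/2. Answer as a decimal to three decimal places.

|-x⟩ = (|+z⟩ - |-z⟩)/√2, so ⟨-x|ψ⟩ = (-3 - 2i) / (√2·3).
P = |-3 - 2i|² / 18 = 13/18.

0.722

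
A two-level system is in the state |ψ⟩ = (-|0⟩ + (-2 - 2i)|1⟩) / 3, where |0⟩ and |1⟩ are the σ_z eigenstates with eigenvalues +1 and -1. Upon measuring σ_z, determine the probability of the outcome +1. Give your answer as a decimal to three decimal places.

The +1 outcome corresponds to |0⟩. Its amplitude in |ψ⟩ is -1/3.
P = |-1|² / 9 = 1/9.

0.111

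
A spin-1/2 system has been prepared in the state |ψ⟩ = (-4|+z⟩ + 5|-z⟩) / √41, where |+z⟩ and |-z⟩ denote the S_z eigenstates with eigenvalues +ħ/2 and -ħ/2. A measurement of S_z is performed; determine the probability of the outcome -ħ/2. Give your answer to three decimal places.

0.610

The -ħ/2 outcome corresponds to |-z⟩. Its amplitude in |ψ⟩ is 5/√41.
P = |5|² / 41 = 25/41.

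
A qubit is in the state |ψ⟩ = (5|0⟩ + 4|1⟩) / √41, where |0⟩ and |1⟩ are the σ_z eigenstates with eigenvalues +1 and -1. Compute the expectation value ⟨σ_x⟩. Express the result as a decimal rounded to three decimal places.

⟨σ_x⟩ = 2 Re(a* b)/(|a|²+|b|²) with a = 5, b = 4.
a* b = 20, so ⟨σ_x⟩ = 40/41.

0.976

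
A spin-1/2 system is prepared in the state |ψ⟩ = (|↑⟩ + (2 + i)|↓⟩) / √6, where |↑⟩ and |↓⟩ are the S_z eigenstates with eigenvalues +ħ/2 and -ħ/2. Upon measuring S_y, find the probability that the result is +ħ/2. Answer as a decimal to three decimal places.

0.667

|+y⟩ = (|↑⟩ + i|↓⟩)/√2, so ⟨+y|ψ⟩ = (2 - 2i) / (√2·√6).
P = |2 - 2i|² / 12 = 8/12.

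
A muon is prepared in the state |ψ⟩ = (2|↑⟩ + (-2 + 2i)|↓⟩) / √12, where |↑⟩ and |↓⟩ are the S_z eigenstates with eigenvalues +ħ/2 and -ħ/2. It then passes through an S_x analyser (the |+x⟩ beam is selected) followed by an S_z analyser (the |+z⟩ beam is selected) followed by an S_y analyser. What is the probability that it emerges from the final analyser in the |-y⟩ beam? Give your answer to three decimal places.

0.042

First analyser (S_x): P(|+x⟩) = |⟨+x|ψ⟩|² = 4/24.
After stage 1 the state is |+x⟩; P(|+z⟩) = |⟨+z|+x⟩|² = 1/2.
After stage 2 the state is |+z⟩; P(|-y⟩) = |⟨-y|+z⟩|² = 1/2.
Joint probability = 4/24 × 1/2 × 1/2 = 0.042.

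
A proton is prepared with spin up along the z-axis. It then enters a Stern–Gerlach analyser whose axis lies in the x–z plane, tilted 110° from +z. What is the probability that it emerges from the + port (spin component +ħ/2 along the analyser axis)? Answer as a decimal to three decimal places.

For spin-½, the probability of finding spin-up along an axis at angle θ to the initial spin direction is cos²(θ/2); spin-down is sin²(θ/2).
θ = 110°, so P = cos²(55°) ≈ 0.329.

0.329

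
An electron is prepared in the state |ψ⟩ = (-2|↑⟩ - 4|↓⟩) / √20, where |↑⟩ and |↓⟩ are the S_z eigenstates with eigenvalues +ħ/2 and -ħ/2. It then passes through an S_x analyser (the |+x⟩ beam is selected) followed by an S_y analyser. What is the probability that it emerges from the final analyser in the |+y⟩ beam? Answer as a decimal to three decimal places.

0.450

First analyser (S_x): P(|+x⟩) = |⟨+x|ψ⟩|² = 36/40.
After stage 1 the state is |+x⟩; P(|+y⟩) = |⟨+y|+x⟩|² = 1/2.
Joint probability = 36/40 × 1/2 = 0.450.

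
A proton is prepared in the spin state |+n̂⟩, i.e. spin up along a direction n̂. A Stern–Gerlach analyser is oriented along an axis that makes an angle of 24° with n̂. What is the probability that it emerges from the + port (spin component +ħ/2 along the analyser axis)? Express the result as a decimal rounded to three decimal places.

0.957

For spin-½, the probability of finding spin-up along an axis at angle θ to the initial spin direction is cos²(θ/2); spin-down is sin²(θ/2).
θ = 24°, so P = cos²(12°) ≈ 0.957.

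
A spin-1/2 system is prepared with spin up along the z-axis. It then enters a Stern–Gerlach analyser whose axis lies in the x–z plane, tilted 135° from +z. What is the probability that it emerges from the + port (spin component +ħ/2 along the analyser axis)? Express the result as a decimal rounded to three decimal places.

For spin-½, the probability of finding spin-up along an axis at angle θ to the initial spin direction is cos²(θ/2); spin-down is sin²(θ/2).
θ = 135°, so P = cos²(67.5°) ≈ 0.146.

0.146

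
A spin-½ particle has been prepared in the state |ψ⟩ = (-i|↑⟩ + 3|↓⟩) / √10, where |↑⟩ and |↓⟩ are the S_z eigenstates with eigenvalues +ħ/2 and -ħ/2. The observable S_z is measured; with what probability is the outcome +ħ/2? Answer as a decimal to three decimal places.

0.100

The +ħ/2 outcome corresponds to |↑⟩. Its amplitude in |ψ⟩ is -i/√10.
P = |-i|² / 10 = 1/10.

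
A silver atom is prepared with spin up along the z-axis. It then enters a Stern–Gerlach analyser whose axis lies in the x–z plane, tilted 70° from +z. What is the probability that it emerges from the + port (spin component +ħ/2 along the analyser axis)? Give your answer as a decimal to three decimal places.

0.671

For spin-½, the probability of finding spin-up along an axis at angle θ to the initial spin direction is cos²(θ/2); spin-down is sin²(θ/2).
θ = 70°, so P = cos²(35°) ≈ 0.671.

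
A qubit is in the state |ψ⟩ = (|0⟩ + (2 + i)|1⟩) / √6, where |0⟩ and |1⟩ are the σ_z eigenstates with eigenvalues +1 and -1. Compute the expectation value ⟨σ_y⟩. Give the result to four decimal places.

⟨σ_y⟩ = 2 Im(a* b)/(|a|²+|b|²) with a = 1, b = (2 + i).
a* b = (2 + i), so ⟨σ_y⟩ = 2/6.

0.3333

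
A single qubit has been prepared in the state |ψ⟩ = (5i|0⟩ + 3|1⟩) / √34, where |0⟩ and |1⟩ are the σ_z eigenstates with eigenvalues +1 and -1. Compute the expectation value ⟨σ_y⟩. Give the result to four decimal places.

-0.8824

⟨σ_y⟩ = 2 Im(a* b)/(|a|²+|b|²) with a = 5i, b = 3.
a* b = -15i, so ⟨σ_y⟩ = -30/34.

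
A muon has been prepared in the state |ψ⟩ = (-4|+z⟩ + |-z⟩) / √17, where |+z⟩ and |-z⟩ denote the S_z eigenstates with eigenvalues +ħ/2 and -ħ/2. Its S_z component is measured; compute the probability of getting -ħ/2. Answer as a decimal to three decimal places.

0.059

The -ħ/2 outcome corresponds to |-z⟩. Its amplitude in |ψ⟩ is 1/√17.
P = |1|² / 17 = 1/17.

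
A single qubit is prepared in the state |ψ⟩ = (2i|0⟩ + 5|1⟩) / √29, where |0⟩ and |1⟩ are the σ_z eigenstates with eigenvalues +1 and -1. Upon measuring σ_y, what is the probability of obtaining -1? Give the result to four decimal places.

0.8448

|-y⟩ = (|0⟩ - i|1⟩)/√2, so ⟨-y|ψ⟩ = (7i) / (√2·√29).
P = |7i|² / 58 = 49/58.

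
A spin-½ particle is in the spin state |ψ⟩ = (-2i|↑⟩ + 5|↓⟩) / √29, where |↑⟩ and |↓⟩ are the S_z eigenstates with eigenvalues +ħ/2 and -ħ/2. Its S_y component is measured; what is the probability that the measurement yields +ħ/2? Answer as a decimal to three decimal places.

0.845

|+y⟩ = (|↑⟩ + i|↓⟩)/√2, so ⟨+y|ψ⟩ = (-7i) / (√2·√29).
P = |-7i|² / 58 = 49/58.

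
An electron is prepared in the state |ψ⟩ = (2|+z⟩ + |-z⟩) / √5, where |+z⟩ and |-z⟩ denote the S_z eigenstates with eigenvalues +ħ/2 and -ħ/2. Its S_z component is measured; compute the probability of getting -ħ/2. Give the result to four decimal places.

The -ħ/2 outcome corresponds to |-z⟩. Its amplitude in |ψ⟩ is 1/√5.
P = |1|² / 5 = 1/5.

0.2000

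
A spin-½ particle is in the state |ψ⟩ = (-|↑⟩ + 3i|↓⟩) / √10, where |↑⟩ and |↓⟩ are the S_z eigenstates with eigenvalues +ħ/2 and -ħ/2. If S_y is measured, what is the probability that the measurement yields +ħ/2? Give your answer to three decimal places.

0.200

|+y⟩ = (|↑⟩ + i|↓⟩)/√2, so ⟨+y|ψ⟩ = (2) / (√2·√10).
P = |2|² / 20 = 4/20.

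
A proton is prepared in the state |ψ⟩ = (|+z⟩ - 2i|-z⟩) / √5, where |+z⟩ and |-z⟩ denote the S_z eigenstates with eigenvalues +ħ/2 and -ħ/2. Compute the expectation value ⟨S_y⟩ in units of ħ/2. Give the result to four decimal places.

-0.8000

⟨σ_y⟩ = 2 Im(a* b)/(|a|²+|b|²) with a = 1, b = -2i.
a* b = -2i, so ⟨σ_y⟩ = -4/5.
⟨S_y⟩ = (ħ/2)·⟨σ_y⟩.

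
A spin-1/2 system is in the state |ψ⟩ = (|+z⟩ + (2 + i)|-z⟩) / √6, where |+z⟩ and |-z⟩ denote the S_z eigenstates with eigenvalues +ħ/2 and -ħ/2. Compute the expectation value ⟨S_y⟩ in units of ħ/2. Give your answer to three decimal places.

0.333

⟨σ_y⟩ = 2 Im(a* b)/(|a|²+|b|²) with a = 1, b = (2 + i).
a* b = (2 + i), so ⟨σ_y⟩ = 2/6.
⟨S_y⟩ = (ħ/2)·⟨σ_y⟩.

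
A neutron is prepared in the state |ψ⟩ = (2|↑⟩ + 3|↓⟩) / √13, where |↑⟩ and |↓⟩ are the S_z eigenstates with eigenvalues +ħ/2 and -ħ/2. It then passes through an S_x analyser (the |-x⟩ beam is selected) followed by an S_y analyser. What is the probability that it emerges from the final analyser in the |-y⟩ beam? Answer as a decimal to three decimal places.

First analyser (S_x): P(|-x⟩) = |⟨-x|ψ⟩|² = 1/26.
After stage 1 the state is |-x⟩; P(|-y⟩) = |⟨-y|-x⟩|² = 1/2.
Joint probability = 1/26 × 1/2 = 0.019.

0.019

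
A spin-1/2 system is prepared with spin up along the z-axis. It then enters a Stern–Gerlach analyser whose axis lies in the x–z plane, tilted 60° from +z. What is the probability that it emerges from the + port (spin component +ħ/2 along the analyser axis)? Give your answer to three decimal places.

For spin-½, the probability of finding spin-up along an axis at angle θ to the initial spin direction is cos²(θ/2); spin-down is sin²(θ/2).
θ = 60°, so P = cos²(30°) ≈ 0.750.

0.750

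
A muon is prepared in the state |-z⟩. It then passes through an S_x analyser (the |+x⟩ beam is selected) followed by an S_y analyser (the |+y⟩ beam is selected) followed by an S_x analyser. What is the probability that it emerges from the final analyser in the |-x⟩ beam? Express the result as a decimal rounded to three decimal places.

0.125

First analyser (S_x): from |-z⟩, P(|+x⟩) = 1/2.
After stage 1 the state is |+x⟩; P(|+y⟩) = |⟨+y|+x⟩|² = 1/2.
After stage 2 the state is |+y⟩; P(|-x⟩) = |⟨-x|+y⟩|² = 1/2.
Joint probability = 1/2 × 1/2 × 1/2 = 0.125.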